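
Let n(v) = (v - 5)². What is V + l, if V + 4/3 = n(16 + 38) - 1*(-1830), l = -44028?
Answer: -119395/3 ≈ -39798.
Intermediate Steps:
n(v) = (-5 + v)²
V = 12689/3 (V = -4/3 + ((-5 + (16 + 38))² - 1*(-1830)) = -4/3 + ((-5 + 54)² + 1830) = -4/3 + (49² + 1830) = -4/3 + (2401 + 1830) = -4/3 + 4231 = 12689/3 ≈ 4229.7)
V + l = 12689/3 - 44028 = -119395/3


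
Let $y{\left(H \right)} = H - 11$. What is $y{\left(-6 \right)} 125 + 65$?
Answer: $-2060$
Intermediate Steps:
$y{\left(H \right)} = -11 + H$
$y{\left(-6 \right)} 125 + 65 = \left(-11 - 6\right) 125 + 65 = \left(-17\right) 125 + 65 = -2125 + 65 = -2060$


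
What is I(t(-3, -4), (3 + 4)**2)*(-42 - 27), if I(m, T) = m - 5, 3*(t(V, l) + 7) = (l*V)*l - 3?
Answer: 2001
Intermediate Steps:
t(V, l) = -8 + V*l**2/3 (t(V, l) = -7 + ((l*V)*l - 3)/3 = -7 + ((V*l)*l - 3)/3 = -7 + (V*l**2 - 3)/3 = -7 + (-3 + V*l**2)/3 = -7 + (-1 + V*l**2/3) = -8 + V*l**2/3)
I(m, T) = -5 + m
I(t(-3, -4), (3 + 4)**2)*(-42 - 27) = (-5 + (-8 + (1/3)*(-3)*(-4)**2))*(-42 - 27) = (-5 + (-8 + (1/3)*(-3)*16))*(-69) = (-5 + (-8 - 16))*(-69) = (-5 - 24)*(-69) = -29*(-69) = 2001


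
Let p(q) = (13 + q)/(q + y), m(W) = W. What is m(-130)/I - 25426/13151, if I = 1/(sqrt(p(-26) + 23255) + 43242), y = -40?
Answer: -73927845886/13151 - 65*sqrt(101299638)/33 ≈ -5.6413e+6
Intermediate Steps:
p(q) = (13 + q)/(-40 + q) (p(q) = (13 + q)/(q - 40) = (13 + q)/(-40 + q))
I = 1/(43242 + sqrt(101299638)/66) (I = 1/(sqrt((13 - 26)/(-40 - 26) + 23255) + 43242) = 1/(sqrt(-13/(-66) + 23255) + 43242) = 1/(sqrt(-1/66*(-13) + 23255) + 43242) = 1/(sqrt(13/66 + 23255) + 43242) = 1/(sqrt(1534843/66) + 43242) = 1/(sqrt(101299638)/66 + 43242) = 1/(43242 + sqrt(101299638)/66) ≈ 2.3044e-5)
m(-130)/I - 25426/13151 = -130/(2853972/123409922381 - sqrt(101299638)/123409922381) - 25426/13151 = -25426/13151 - 130/(2853972/123409922381 - sqrt(101299638)/123409922381)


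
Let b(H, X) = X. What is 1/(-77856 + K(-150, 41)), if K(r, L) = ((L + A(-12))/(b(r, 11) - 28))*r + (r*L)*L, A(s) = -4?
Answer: -17/5604552 ≈ -3.0332e-6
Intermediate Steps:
K(r, L) = r*L**2 + r*(4/17 - L/17) (K(r, L) = ((L - 4)/(11 - 28))*r + (r*L)*L = ((-4 + L)/(-17))*r + (L*r)*L = ((-4 + L)*(-1/17))*r + r*L**2 = (4/17 - L/17)*r + r*L**2 = r*(4/17 - L/17) + r*L**2 = r*L**2 + r*(4/17 - L/17))
1/(-77856 + K(-150, 41)) = 1/(-77856 + (1/17)*(-150)*(4 - 1*41 + 17*41**2)) = 1/(-77856 + (1/17)*(-150)*(4 - 41 + 17*1681)) = 1/(-77856 + (1/17)*(-150)*(4 - 41 + 28577)) = 1/(-77856 + (1/17)*(-150)*28540) = 1/(-77856 - 4281000/17) = 1/(-5604552/17) = -17/5604552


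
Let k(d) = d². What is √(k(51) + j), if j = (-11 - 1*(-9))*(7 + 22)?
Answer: √2543 ≈ 50.428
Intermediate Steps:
j = -58 (j = (-11 + 9)*29 = -2*29 = -58)
√(k(51) + j) = √(51² - 58) = √(2601 - 58) = √2543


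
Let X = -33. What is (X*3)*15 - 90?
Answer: -1575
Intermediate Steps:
(X*3)*15 - 90 = -33*3*15 - 90 = -99*15 - 90 = -1485 - 90 = -1575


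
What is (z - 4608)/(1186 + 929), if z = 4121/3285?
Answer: -15133159/6947775 ≈ -2.1781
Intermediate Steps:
z = 4121/3285 (z = 4121*(1/3285) = 4121/3285 ≈ 1.2545)
(z - 4608)/(1186 + 929) = (4121/3285 - 4608)/(1186 + 929) = -15133159/3285/2115 = -15133159/3285*1/2115 = -15133159/6947775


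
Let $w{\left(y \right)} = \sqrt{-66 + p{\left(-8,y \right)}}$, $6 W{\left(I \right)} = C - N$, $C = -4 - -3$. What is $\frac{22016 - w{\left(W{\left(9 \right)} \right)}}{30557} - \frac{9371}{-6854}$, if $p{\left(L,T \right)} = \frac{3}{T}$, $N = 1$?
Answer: $\frac{437247311}{209437678} - \frac{5 i \sqrt{3}}{30557} \approx 2.0877 - 0.00028341 i$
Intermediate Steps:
$C = -1$ ($C = -4 + 3 = -1$)
$W{\left(I \right)} = - \frac{1}{3}$ ($W{\left(I \right)} = \frac{-1 - 1}{6} = \frac{1}{6} \left(-2\right) = - \frac{1}{3}$)
$w{\left(y \right)} = \sqrt{-66 + \frac{3}{y}}$
$\frac{22016 - w{\left(W{\left(9 \right)} \right)}}{30557} - \frac{9371}{-6854} = \frac{22016 - \sqrt{-66 + \frac{3}{- \frac{1}{3}}}}{30557} - \frac{9371}{-6854} = \left(22016 - \sqrt{-66 + 3 \left(-3\right)}\right) \frac{1}{30557} - - \frac{9371}{6854} = \left(22016 - \sqrt{-66 - 9}\right) \frac{1}{30557} + \frac{9371}{6854} = \left(22016 - \sqrt{-75}\right) \frac{1}{30557} + \frac{9371}{6854} = \left(22016 - 5 i \sqrt{3}\right) \frac{1}{30557} + \frac{9371}{6854} = \left(\frac{22016}{30557} - \frac{5 i \sqrt{3}}{30557}\right) + \frac{9371}{6854} = \frac{437247311}{209437678} - \frac{5 i \sqrt{3}}{30557}$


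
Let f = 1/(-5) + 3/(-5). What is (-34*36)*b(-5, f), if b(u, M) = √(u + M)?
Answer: -1224*I*√145/5 ≈ -2947.8*I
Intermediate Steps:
f = -⅘ (f = 1*(-⅕) + 3*(-⅕) = -⅕ - ⅗ = -⅘ ≈ -0.80000)
b(u, M) = √(M + u)
(-34*36)*b(-5, f) = (-34*36)*√(-⅘ - 5) = -1224*I*√145/5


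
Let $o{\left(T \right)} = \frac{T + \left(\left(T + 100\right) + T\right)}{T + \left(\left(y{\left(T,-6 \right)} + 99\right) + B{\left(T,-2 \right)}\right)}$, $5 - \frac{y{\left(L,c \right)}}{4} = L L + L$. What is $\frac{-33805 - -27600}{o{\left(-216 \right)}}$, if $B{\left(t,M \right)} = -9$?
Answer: $- \frac{576649265}{274} \approx -2.1046 \cdot 10^{6}$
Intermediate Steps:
$y{\left(L,c \right)} = 20 - 4 L - 4 L^{2}$ ($y{\left(L,c \right)} = 20 - 4 \left(L L + L\right) = 20 - 4 \left(L^{2} + L\right) = 20 - 4 \left(L + L^{2}\right) = 20 - \left(4 L + 4 L^{2}\right) = 20 - 4 L - 4 L^{2}$)
$o{\left(T \right)} = \frac{100 + 3 T}{110 - 4 T^{2} - 3 T}$ ($o{\left(T \right)} = \frac{T + \left(\left(T + 100\right) + T\right)}{T - \left(-110 + 4 T + 4 T^{2}\right)} = \frac{T + \left(\left(100 + T\right) + T\right)}{T - \left(-110 + 4 T + 4 T^{2}\right)} = \frac{T + \left(100 + 2 T\right)}{T - \left(-110 + 4 T + 4 T^{2}\right)} = \frac{100 + 3 T}{110 - 4 T^{2} - 3 T}$)
$\frac{-33805 - -27600}{o{\left(-216 \right)}} = \frac{-33805 - -27600}{\frac{1}{110 - 4 \left(-216\right)^{2} - -648} \left(100 + 3 \left(-216\right)\right)} = \frac{-33805 + 27600}{\frac{1}{110 - 186624 + 648} \left(100 - 648\right)} = - \frac{6205}{\frac{1}{110 - 186624 + 648} \left(-548\right)} = - \frac{6205}{\frac{1}{-185866} \left(-548\right)} = - \frac{6205}{\left(- \frac{1}{185866}\right) \left(-548\right)} = - \frac{6205}{\frac{274}{92933}} = \left(-6205\right) \frac{92933}{274} = - \frac{576649265}{274}$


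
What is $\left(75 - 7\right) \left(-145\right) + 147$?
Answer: $-9713$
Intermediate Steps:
$\left(75 - 7\right) \left(-145\right) + 147 = 68 \left(-145\right) + 147 = -9860 + 147 = -9713$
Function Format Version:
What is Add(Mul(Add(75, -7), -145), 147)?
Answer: -9713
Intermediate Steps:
Add(Mul(Add(75, -7), -145), 147) = Add(Mul(68, -145), 147) = Add(-9860, 147) = -9713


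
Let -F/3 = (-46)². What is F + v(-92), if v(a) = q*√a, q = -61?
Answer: -6348 - 122*I*√23 ≈ -6348.0 - 585.09*I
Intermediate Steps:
v(a) = -61*√a
F = -6348 (F = -3*(-46)² = -3*2116 = -6348)
F + v(-92) = -6348 - 122*I*√23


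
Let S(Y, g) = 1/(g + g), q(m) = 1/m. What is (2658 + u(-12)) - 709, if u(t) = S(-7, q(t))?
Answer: 1943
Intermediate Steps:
S(Y, g) = 1/(2*g)
u(t) = t/2 (u(t) = 1/(2*(1/t)) = t/2)
(2658 + u(-12)) - 709 = (2658 + (½)*(-12)) - 709 = (2658 - 6) - 709 = 2652 - 709 = 1943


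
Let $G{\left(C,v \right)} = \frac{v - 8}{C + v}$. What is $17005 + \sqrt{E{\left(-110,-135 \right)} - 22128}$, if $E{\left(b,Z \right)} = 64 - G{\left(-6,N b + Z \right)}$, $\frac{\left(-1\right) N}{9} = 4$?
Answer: $17005 + \frac{i \sqrt{321812743827}}{3819} \approx 17005.0 + 148.54 i$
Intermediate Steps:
$N = -36$ ($N = \left(-9\right) 4 = -36$)
$G{\left(C,v \right)} = \frac{-8 + v}{C + v}$
$E{\left(b,Z \right)} = 64 - \frac{-8 + Z - 36 b}{-6 + Z - 36 b}$ ($E{\left(b,Z \right)} = 64 - \frac{-8 + \left(- 36 b + Z\right)}{-6 + \left(- 36 b + Z\right)} = 64 - \frac{-8 + \left(Z - 36 b\right)}{-6 + \left(Z - 36 b\right)} = 64 - \frac{-8 + Z - 36 b}{-6 + Z - 36 b}$)
$17005 + \sqrt{E{\left(-110,-135 \right)} - 22128} = 17005 + \sqrt{\frac{376 - -8505 + 2268 \left(-110\right)}{6 - -135 + 36 \left(-110\right)} - 22128} = 17005 + \sqrt{\frac{376 + 8505 - 249480}{6 + 135 - 3960} - 22128} = 17005 + \sqrt{\frac{1}{-3819} \left(-240599\right) - 22128} = 17005 + \sqrt{\left(- \frac{1}{3819}\right) \left(-240599\right) - 22128} = 17005 + \sqrt{\frac{240599}{3819} - 22128} = 17005 + \sqrt{- \frac{84266233}{3819}} = 17005 + \frac{i \sqrt{321812743827}}{3819}$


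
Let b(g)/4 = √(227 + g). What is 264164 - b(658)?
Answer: 264164 - 4*√885 ≈ 2.6405e+5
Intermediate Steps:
b(g) = 4*√(227 + g)
264164 - b(658) = 264164 - 4*√(227 + 658) = 264164 - 4*√885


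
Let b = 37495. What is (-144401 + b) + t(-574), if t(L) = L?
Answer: -107480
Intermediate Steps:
(-144401 + b) + t(-574) = (-144401 + 37495) - 574 = -106906 - 574 = -107480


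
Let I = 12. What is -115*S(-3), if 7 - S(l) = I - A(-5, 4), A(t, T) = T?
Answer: 115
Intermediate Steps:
S(l) = -1 (S(l) = 7 - (12 - 1*4) = 7 - (12 - 4) = 7 - 1*8 = 7 - 8 = -1)
-115*S(-3) = -115*(-1) = 115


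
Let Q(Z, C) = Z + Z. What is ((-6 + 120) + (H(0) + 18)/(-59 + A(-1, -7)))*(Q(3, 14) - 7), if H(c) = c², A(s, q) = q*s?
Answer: -2955/26 ≈ -113.65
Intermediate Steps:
Q(Z, C) = 2*Z
((-6 + 120) + (H(0) + 18)/(-59 + A(-1, -7)))*(Q(3, 14) - 7) = ((-6 + 120) + (0² + 18)/(-59 - 7*(-1)))*(2*3 - 7) = (114 + (0 + 18)/(-59 + 7))*(6 - 7) = (114 + 18/(-52))*(-1) = (114 + 18*(-1/52))*(-1) = (114 - 9/26)*(-1) = (2955/26)*(-1) = -2955/26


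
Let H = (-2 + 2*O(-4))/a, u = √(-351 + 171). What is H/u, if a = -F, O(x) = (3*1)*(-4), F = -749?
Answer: 13*I*√5/11235 ≈ 0.0025874*I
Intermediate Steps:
O(x) = -12 (O(x) = 3*(-4) = -12)
a = 749 (a = -1*(-749) = 749)
u = 6*I*√5 (u = √(-180) = 6*I*√5 ≈ 13.416*I)
H = -26/749 (H = (-2 + 2*(-12))/749 = (-2 - 24)*(1/749) = -26*1/749 = -26/749 ≈ -0.034713)
H/u = -26*(-I*√5/30)/749 = -(-13)*I*√5/11235 = 13*I*√5/11235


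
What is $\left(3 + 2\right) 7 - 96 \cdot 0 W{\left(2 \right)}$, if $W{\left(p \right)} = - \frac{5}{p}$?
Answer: $35$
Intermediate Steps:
$\left(3 + 2\right) 7 - 96 \cdot 0 W{\left(2 \right)} = \left(3 + 2\right) 7 - 96 \cdot 0 \left(- \frac{5}{2}\right) = 5 \cdot 7 - 96 \cdot 0 \left(\left(-5\right) \frac{1}{2}\right) = 35 - 96 \cdot 0 \left(- \frac{5}{2}\right) = 35 - 0 = 35 + 0 = 35$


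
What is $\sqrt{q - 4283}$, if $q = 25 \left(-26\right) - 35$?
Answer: $6 i \sqrt{138} \approx 70.484 i$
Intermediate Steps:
$q = -685$ ($q = -650 - 35 = -685$)
$\sqrt{q - 4283} = \sqrt{-685 - 4283} = \sqrt{-4968} = 6 i \sqrt{138}$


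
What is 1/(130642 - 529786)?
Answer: -1/399144 ≈ -2.5054e-6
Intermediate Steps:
1/(130642 - 529786) = 1/(-399144) = -1/399144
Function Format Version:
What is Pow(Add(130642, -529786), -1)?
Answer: Rational(-1, 399144) ≈ -2.5054e-6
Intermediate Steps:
Pow(Add(130642, -529786), -1) = Pow(-399144, -1) = Rational(-1, 399144)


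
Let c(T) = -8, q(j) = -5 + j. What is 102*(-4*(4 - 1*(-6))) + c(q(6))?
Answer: -4088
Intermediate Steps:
102*(-4*(4 - 1*(-6))) + c(q(6)) = 102*(-4*(4 - 1*(-6))) - 8 = 102*(-4*(4 + 6)) - 8 = 102*(-4*10) - 8 = 102*(-40) - 8 = -4080 - 8 = -4088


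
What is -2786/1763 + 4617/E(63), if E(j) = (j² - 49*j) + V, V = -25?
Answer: 5752169/1510891 ≈ 3.8071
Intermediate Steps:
E(j) = -25 + j² - 49*j (E(j) = (j² - 49*j) - 25 = -25 + j² - 49*j)
-2786/1763 + 4617/E(63) = -2786/1763 + 4617/(-25 + 63² - 49*63) = -2786*1/1763 + 4617/(-25 + 3969 - 3087) = -2786/1763 + 4617/857 = 5752169/1510891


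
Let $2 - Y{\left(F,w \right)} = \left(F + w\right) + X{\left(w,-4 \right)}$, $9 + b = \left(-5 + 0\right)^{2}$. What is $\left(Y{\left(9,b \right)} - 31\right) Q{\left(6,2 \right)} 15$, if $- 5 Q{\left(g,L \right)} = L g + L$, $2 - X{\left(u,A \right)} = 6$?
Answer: $2100$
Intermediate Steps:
$b = 16$ ($b = -9 + \left(-5 + 0\right)^{2} = -9 + \left(-5\right)^{2} = -9 + 25 = 16$)
$X{\left(u,A \right)} = -4$ ($X{\left(u,A \right)} = 2 - 6 = -4$)
$Q{\left(g,L \right)} = - \frac{L}{5} - \frac{L g}{5}$ ($Q{\left(g,L \right)} = - \frac{L g + L}{5} = - \frac{L + L g}{5} = - \frac{L}{5} - \frac{L g}{5}$)
$Y{\left(F,w \right)} = 6 - F - w$ ($Y{\left(F,w \right)} = 2 - \left(\left(F + w\right) - 4\right) = 2 - \left(-4 + F + w\right) = 6 - F - w$)
$\left(Y{\left(9,b \right)} - 31\right) Q{\left(6,2 \right)} 15 = \left(\left(6 - 9 - 16\right) - 31\right) \left(- \frac{1}{5}\right) 2 \left(1 + 6\right) 15 = \left(\left(6 - 9 - 16\right) - 31\right) \left(- \frac{1}{5}\right) 2 \cdot 7 \cdot 15 = \left(-19 - 31\right) \left(\left(- \frac{14}{5}\right) 15\right) = \left(-50\right) \left(-42\right) = 2100$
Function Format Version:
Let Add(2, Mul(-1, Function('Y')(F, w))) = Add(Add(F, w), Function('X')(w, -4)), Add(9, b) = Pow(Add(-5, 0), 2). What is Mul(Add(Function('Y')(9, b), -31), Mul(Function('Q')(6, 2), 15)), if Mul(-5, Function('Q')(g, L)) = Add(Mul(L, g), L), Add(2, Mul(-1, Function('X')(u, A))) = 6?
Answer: 2100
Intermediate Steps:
b = 16 (b = Add(-9, Pow(Add(-5, 0), 2)) = Add(-9, Pow(-5, 2)) = Add(-9, 25) = 16)
Function('X')(u, A) = -4 (Function('X')(u, A) = Add(2, Mul(-1, 6)) = Add(2, -6) = -4)
Function('Q')(g, L) = Add(Mul(Rational(-1, 5), L), Mul(Rational(-1, 5), L, g)) (Function('Q')(g, L) = Mul(Rational(-1, 5), Add(Mul(L, g), L)) = Mul(Rational(-1, 5), Add(L, Mul(L, g))) = Add(Mul(Rational(-1, 5), L), Mul(Rational(-1, 5), L, g)))
Function('Y')(F, w) = Add(6, Mul(-1, F), Mul(-1, w)) (Function('Y')(F, w) = Add(2, Mul(-1, Add(Add(F, w), -4))) = Add(2, Mul(-1, Add(-4, F, w))) = Add(2, Add(4, Mul(-1, F), Mul(-1, w))) = Add(6, Mul(-1, F), Mul(-1, w)))
Mul(Add(Function('Y')(9, b), -31), Mul(Function('Q')(6, 2), 15)) = Mul(Add(Add(6, Mul(-1, 9), Mul(-1, 16)), -31), Mul(Mul(Rational(-1, 5), 2, Add(1, 6)), 15)) = Mul(Add(Add(6, -9, -16), -31), Mul(Mul(Rational(-1, 5), 2, 7), 15)) = Mul(Add(-19, -31), Mul(Rational(-14, 5), 15)) = Mul(-50, -42) = 2100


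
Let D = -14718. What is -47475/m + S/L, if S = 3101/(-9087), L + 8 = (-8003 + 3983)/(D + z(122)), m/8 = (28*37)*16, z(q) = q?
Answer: -10659489573983/33965585751552 ≈ -0.31383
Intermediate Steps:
m = 132608 (m = 8*((28*37)*16) = 8*(1036*16) = 8*16576 = 132608)
L = -28187/3649 (L = -8 + (-8003 + 3983)/(-14718 + 122) = -8 - 4020/(-14596) = -8 - 4020*(-1/14596) = -8 + 1005/3649 = -28187/3649 ≈ -7.7246)
S = -3101/9087 (S = 3101*(-1/9087) = -3101/9087 ≈ -0.34126)
-47475/m + S/L = -47475/132608 - 3101/(9087*(-28187/3649)) = -47475*1/132608 - 3101/9087*(-3649/28187) = -47475/132608 + 11315549/256135269 = -10659489573983/33965585751552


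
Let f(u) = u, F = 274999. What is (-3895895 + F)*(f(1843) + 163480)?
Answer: -598617389408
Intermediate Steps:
(-3895895 + F)*(f(1843) + 163480) = (-3895895 + 274999)*(1843 + 163480) = -3620896*165323 = -598617389408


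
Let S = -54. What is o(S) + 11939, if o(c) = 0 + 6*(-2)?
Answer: 11927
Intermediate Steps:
o(c) = -12 (o(c) = 0 - 12 = -12)
o(S) + 11939 = -12 + 11939 = 11927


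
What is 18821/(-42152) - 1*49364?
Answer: -189164559/3832 ≈ -49364.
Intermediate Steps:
18821/(-42152) - 1*49364 = 18821*(-1/42152) - 49364 = -1711/3832 - 49364 = -189164559/3832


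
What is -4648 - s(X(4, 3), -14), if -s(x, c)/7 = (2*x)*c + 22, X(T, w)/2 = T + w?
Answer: -7238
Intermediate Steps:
X(T, w) = 2*T + 2*w (X(T, w) = 2*(T + w) = 2*T + 2*w)
s(x, c) = -154 - 14*c*x (s(x, c) = -7*((2*x)*c + 22) = -7*(2*c*x + 22) = -7*(22 + 2*c*x) = -154 - 14*c*x)
-4648 - s(X(4, 3), -14) = -4648 - (-154 - 14*(-14)*(2*4 + 2*3)) = -4648 - (-154 - 14*(-14)*(8 + 6)) = -4648 - (-154 - 14*(-14)*14) = -4648 - (-154 + 2744) = -4648 - 1*2590 = -4648 - 2590 = -7238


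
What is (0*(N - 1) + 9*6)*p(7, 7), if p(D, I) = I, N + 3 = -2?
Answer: 378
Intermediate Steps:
N = -5 (N = -3 - 2 = -5)
(0*(N - 1) + 9*6)*p(7, 7) = (0*(-5 - 1) + 9*6)*7 = (0*(-6) + 54)*7 = (0 + 54)*7 = 54*7 = 378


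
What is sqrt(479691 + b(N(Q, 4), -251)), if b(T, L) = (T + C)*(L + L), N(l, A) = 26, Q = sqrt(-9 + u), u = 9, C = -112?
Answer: sqrt(522863) ≈ 723.09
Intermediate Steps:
Q = 0 (Q = sqrt(-9 + 9) = sqrt(0) = 0)
b(T, L) = 2*L*(-112 + T) (b(T, L) = (T - 112)*(L + L) = (-112 + T)*(2*L) = 2*L*(-112 + T))
sqrt(479691 + b(N(Q, 4), -251)) = sqrt(479691 + 2*(-251)*(-112 + 26)) = sqrt(479691 + 2*(-251)*(-86)) = sqrt(479691 + 43172) = sqrt(522863)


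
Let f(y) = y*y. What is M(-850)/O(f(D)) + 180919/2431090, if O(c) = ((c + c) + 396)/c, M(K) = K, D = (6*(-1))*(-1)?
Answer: -2064074553/31604170 ≈ -65.310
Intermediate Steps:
D = 6 (D = -6*(-1) = 6)
f(y) = y²
O(c) = (396 + 2*c)/c (O(c) = (2*c + 396)/c = (396 + 2*c)/c)
M(-850)/O(f(D)) + 180919/2431090 = -850/(2 + 396/(6²)) + 180919/2431090 = -850/(2 + 396/36) + 180919*(1/2431090) = -850/(2 + 396*(1/36)) + 180919/2431090 = -850/(2 + 11) + 180919/2431090 = -850/13 + 180919/2431090 = -2064074553/31604170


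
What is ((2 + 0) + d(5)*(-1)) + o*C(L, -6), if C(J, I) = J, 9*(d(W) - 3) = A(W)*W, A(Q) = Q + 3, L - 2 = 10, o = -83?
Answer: -9013/9 ≈ -1001.4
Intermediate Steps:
L = 12 (L = 2 + 10 = 12)
A(Q) = 3 + Q
d(W) = 3 + W*(3 + W)/9 (d(W) = 3 + ((3 + W)*W)/9 = 3 + (W*(3 + W))/9 = 3 + W*(3 + W)/9)
((2 + 0) + d(5)*(-1)) + o*C(L, -6) = ((2 + 0) + (3 + (1/9)*5*(3 + 5))*(-1)) - 83*12 = (2 + (3 + (1/9)*5*8)*(-1)) - 996 = (2 + (3 + 40/9)*(-1)) - 996 = (2 + (67/9)*(-1)) - 996 = (2 - 67/9) - 996 = -49/9 - 996 = -9013/9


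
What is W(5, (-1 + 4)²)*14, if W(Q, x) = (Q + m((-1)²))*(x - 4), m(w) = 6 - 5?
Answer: 420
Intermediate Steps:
m(w) = 1
W(Q, x) = (1 + Q)*(-4 + x) (W(Q, x) = (Q + 1)*(x - 4) = (1 + Q)*(-4 + x))
W(5, (-1 + 4)²)*14 = (-4 + (-1 + 4)² - 4*5 + 5*(-1 + 4)²)*14 = (-4 + 3² - 20 + 5*3²)*14 = (-4 + 9 - 20 + 5*9)*14 = (-4 + 9 - 20 + 45)*14 = 30*14 = 420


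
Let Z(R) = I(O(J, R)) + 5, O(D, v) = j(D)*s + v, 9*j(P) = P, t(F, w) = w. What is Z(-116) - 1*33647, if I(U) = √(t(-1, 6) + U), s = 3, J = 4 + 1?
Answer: -33642 + 5*I*√39/3 ≈ -33642.0 + 10.408*I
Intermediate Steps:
J = 5
j(P) = P/9
O(D, v) = v + D/3 (O(D, v) = (D/9)*3 + v = D/3 + v = v + D/3)
I(U) = √(6 + U)
Z(R) = 5 + √(23/3 + R) (Z(R) = √(6 + (R + (⅓)*5)) + 5 = √(6 + (R + 5/3)) + 5 = √(6 + (5/3 + R)) + 5 = √(23/3 + R) + 5 = 5 + √(23/3 + R))
Z(-116) - 1*33647 = (5 + √(69 + 9*(-116))/3) - 1*33647 = (5 + √(69 - 1044)/3) - 33647 = (5 + √(-975)/3) - 33647 = (5 + (5*I*√39)/3) - 33647 = (5 + 5*I*√39/3) - 33647 = -33642 + 5*I*√39/3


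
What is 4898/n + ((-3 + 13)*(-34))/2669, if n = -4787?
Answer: -864726/751559 ≈ -1.1506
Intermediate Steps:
4898/n + ((-3 + 13)*(-34))/2669 = 4898/(-4787) + ((-3 + 13)*(-34))/2669 = 4898*(-1/4787) + (10*(-34))*(1/2669) = -4898/4787 - 340*1/2669 = -4898/4787 - 20/157 = -864726/751559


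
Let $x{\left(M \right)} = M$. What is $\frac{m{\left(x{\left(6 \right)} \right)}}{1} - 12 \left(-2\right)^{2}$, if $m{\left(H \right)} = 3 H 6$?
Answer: $60$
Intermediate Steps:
$m{\left(H \right)} = 18 H$
$\frac{m{\left(x{\left(6 \right)} \right)}}{1} - 12 \left(-2\right)^{2} = \frac{18 \cdot 6}{1} - 12 \left(-2\right)^{2} = 108 \cdot 1 - 48 = 108 - 48 = 60$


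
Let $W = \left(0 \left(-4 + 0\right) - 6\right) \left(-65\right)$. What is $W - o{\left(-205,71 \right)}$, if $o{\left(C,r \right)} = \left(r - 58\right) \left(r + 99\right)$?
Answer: $-1820$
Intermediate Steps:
$o{\left(C,r \right)} = \left(-58 + r\right) \left(99 + r\right)$
$W = 390$ ($W = \left(0 \left(-4\right) - 6\right) \left(-65\right) = \left(0 - 6\right) \left(-65\right) = \left(-6\right) \left(-65\right) = 390$)
$W - o{\left(-205,71 \right)} = 390 - \left(-5742 + 71^{2} + 41 \cdot 71\right) = 390 - \left(-5742 + 5041 + 2911\right) = 390 - 2210 = -1820$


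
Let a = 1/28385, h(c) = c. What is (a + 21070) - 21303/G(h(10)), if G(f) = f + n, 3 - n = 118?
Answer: 603830862/28385 ≈ 21273.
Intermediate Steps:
n = -115 (n = 3 - 1*118 = 3 - 118 = -115)
G(f) = -115 + f (G(f) = f - 115 = -115 + f)
a = 1/28385 ≈ 3.5230e-5
(a + 21070) - 21303/G(h(10)) = (1/28385 + 21070) - 21303/(-115 + 10) = 598071951/28385 - 21303/(-105) = 598071951/28385 - 21303*(-1/105) = 598071951/28385 + 7101/35 = 603830862/28385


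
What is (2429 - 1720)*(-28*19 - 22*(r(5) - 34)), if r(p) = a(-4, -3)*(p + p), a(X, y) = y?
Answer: 621084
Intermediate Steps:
r(p) = -6*p (r(p) = -3*(p + p) = -6*p)
(2429 - 1720)*(-28*19 - 22*(r(5) - 34)) = (2429 - 1720)*(-28*19 - 22*(-6*5 - 34)) = 709*(-532 - 22*(-30 - 34)) = 709*(-532 - 22*(-64)) = 709*(-532 + 1408) = 709*876 = 621084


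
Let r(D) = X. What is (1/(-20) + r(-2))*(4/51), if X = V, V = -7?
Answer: -47/85 ≈ -0.55294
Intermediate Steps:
X = -7
r(D) = -7
(1/(-20) + r(-2))*(4/51) = (1/(-20) - 7)*(4/51) = (-1/20 - 7)*(4*(1/51)) = -141/20*4/51 = -47/85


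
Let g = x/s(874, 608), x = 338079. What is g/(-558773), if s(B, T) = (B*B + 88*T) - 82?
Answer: -19887/26863767962 ≈ -7.4029e-7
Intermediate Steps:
s(B, T) = -82 + B² + 88*T (s(B, T) = (B² + 88*T) - 82 = -82 + B² + 88*T)
g = 338079/817298 (g = 338079/(-82 + 874² + 88*608) = 338079/(-82 + 763876 + 53504) = 338079/817298 ≈ 0.41365)
g/(-558773) = (338079/817298)/(-558773) = (338079/817298)*(-1/558773) = -19887/26863767962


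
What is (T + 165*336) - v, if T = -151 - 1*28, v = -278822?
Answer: 334083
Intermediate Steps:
T = -179 (T = -151 - 28 = -179)
(T + 165*336) - v = (-179 + 165*336) - 1*(-278822) = (-179 + 55440) + 278822 = 55261 + 278822 = 334083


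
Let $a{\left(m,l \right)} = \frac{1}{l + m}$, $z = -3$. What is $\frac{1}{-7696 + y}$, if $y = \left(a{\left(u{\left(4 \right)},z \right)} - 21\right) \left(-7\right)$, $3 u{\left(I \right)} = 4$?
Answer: $- \frac{5}{37724} \approx -0.00013254$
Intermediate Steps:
$u{\left(I \right)} = \frac{4}{3}$ ($u{\left(I \right)} = \frac{1}{3} \cdot 4 = \frac{4}{3}$)
$y = \frac{756}{5}$ ($y = \left(\frac{1}{-3 + \frac{4}{3}} - 21\right) \left(-7\right) = \left(\frac{1}{- \frac{5}{3}} - 21\right) \left(-7\right) = \left(- \frac{3}{5} - 21\right) \left(-7\right) = \left(- \frac{108}{5}\right) \left(-7\right) = \frac{756}{5} \approx 151.2$)
$\frac{1}{-7696 + y} = \frac{1}{-7696 + \frac{756}{5}} = \frac{1}{- \frac{37724}{5}} = - \frac{5}{37724}$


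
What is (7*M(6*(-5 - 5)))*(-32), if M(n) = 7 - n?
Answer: -15008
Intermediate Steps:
(7*M(6*(-5 - 5)))*(-32) = (7*(7 - 6*(-5 - 5)))*(-32) = (7*(7 - 6*(-10)))*(-32) = (7*(7 - 1*(-60)))*(-32) = (7*(7 + 60))*(-32) = (7*67)*(-32) = 469*(-32) = -15008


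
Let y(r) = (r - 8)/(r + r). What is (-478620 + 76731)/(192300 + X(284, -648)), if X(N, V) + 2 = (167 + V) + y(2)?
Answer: -267926/127877 ≈ -2.0952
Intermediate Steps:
y(r) = (-8 + r)/(2*r) (y(r) = (-8 + r)/((2*r)) = (-8 + r)*(1/(2*r)) = (-8 + r)/(2*r))
X(N, V) = 327/2 + V (X(N, V) = -2 + ((167 + V) + (1/2)*(-8 + 2)/2) = -2 + ((167 + V) + (1/2)*(1/2)*(-6)) = -2 + ((167 + V) - 3/2) = -2 + (331/2 + V) = 327/2 + V)
(-478620 + 76731)/(192300 + X(284, -648)) = (-478620 + 76731)/(192300 + (327/2 - 648)) = -401889/(192300 - 969/2) = -401889/383631/2 = -401889*2/383631 = -267926/127877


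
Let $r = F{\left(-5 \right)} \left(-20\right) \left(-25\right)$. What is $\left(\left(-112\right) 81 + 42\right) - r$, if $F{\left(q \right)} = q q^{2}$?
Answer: $53470$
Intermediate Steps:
$F{\left(q \right)} = q^{3}$
$r = -62500$ ($r = \left(-5\right)^{3} \left(-20\right) \left(-25\right) = \left(-125\right) \left(-20\right) \left(-25\right) = 2500 \left(-25\right) = -62500$)
$\left(\left(-112\right) 81 + 42\right) - r = \left(\left(-112\right) 81 + 42\right) - -62500 = \left(-9072 + 42\right) + 62500 = -9030 + 62500 = 53470$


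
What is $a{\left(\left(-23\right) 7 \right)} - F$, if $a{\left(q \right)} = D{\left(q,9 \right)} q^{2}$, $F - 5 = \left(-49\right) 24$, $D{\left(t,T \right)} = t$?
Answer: $-4172110$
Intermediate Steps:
$F = -1171$ ($F = 5 - 1176 = -1171$)
$a{\left(q \right)} = q^{3}$ ($a{\left(q \right)} = q q^{2} = q^{3}$)
$a{\left(\left(-23\right) 7 \right)} - F = \left(\left(-23\right) 7\right)^{3} - -1171 = \left(-161\right)^{3} + 1171 = -4173281 + 1171 = -4172110$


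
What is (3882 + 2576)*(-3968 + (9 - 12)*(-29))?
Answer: -25063498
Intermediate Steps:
(3882 + 2576)*(-3968 + (9 - 12)*(-29)) = 6458*(-3968 - 3*(-29)) = 6458*(-3968 + 87) = 6458*(-3881) = -25063498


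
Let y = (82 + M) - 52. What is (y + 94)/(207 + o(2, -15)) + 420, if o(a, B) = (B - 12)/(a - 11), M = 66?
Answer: 8839/21 ≈ 420.90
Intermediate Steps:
o(a, B) = (-12 + B)/(-11 + a)
y = 96 (y = (82 + 66) - 52 = 148 - 52 = 96)
(y + 94)/(207 + o(2, -15)) + 420 = (96 + 94)/(207 + (-12 - 15)/(-11 + 2)) + 420 = 190/(207 - 27/(-9)) + 420 = 190/(207 - 1/9*(-27)) + 420 = 190/(207 + 3) + 420 = 190/210 + 420 = 190*(1/210) + 420 = 19/21 + 420 = 8839/21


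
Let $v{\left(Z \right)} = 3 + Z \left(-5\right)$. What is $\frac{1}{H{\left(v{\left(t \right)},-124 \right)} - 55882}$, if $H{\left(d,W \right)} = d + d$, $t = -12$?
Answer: $- \frac{1}{55756} \approx -1.7935 \cdot 10^{-5}$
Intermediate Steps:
$v{\left(Z \right)} = 3 - 5 Z$
$H{\left(d,W \right)} = 2 d$
$\frac{1}{H{\left(v{\left(t \right)},-124 \right)} - 55882} = \frac{1}{2 \left(3 - -60\right) - 55882} = \frac{1}{2 \left(3 + 60\right) - 55882} = \frac{1}{2 \cdot 63 - 55882} = \frac{1}{126 - 55882} = \frac{1}{-55756} = - \frac{1}{55756}$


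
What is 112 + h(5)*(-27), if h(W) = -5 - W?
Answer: 382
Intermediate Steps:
112 + h(5)*(-27) = 112 + (-5 - 1*5)*(-27) = 112 + (-5 - 5)*(-27) = 112 - 10*(-27) = 112 + 270 = 382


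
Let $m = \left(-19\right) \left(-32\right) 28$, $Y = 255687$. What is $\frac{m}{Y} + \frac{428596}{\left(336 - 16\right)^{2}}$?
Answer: $\frac{27832420763}{6545587200} \approx 4.2521$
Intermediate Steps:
$m = 17024$ ($m = 608 \cdot 28 = 17024$)
$\frac{m}{Y} + \frac{428596}{\left(336 - 16\right)^{2}} = \frac{17024}{255687} + \frac{428596}{\left(336 - 16\right)^{2}} = \frac{17024}{255687} + \frac{428596}{320^{2}} = \frac{17024}{255687} + \frac{428596}{102400} = \frac{17024}{255687} + 428596 \cdot \frac{1}{102400} = \frac{17024}{255687} + \frac{107149}{25600} = \frac{27832420763}{6545587200}$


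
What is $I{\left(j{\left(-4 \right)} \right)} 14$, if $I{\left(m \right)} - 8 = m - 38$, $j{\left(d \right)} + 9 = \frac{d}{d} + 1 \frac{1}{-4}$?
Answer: $- \frac{1071}{2} \approx -535.5$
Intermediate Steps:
$j{\left(d \right)} = - \frac{33}{4}$ ($j{\left(d \right)} = -9 + \left(\frac{d}{d} + 1 \frac{1}{-4}\right) = -9 + \left(1 + 1 \left(- \frac{1}{4}\right)\right) = -9 + \left(1 - \frac{1}{4}\right) = -9 + \frac{3}{4} = - \frac{33}{4}$)
$I{\left(m \right)} = -30 + m$ ($I{\left(m \right)} = 8 + \left(m - 38\right) = 8 + \left(-38 + m\right) = -30 + m$)
$I{\left(j{\left(-4 \right)} \right)} 14 = \left(-30 - \frac{33}{4}\right) 14 = \left(- \frac{153}{4}\right) 14 = - \frac{1071}{2}$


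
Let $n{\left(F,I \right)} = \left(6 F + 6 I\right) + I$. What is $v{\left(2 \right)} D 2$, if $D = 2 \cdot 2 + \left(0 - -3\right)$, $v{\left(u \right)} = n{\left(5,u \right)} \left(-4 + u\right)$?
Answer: $-1232$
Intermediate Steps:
$n{\left(F,I \right)} = 6 F + 7 I$
$v{\left(u \right)} = \left(-4 + u\right) \left(30 + 7 u\right)$ ($v{\left(u \right)} = \left(6 \cdot 5 + 7 u\right) \left(-4 + u\right) = \left(30 + 7 u\right) \left(-4 + u\right) = \left(-4 + u\right) \left(30 + 7 u\right)$)
$D = 7$ ($D = 4 + \left(0 + 3\right) = 4 + 3 = 7$)
$v{\left(2 \right)} D 2 = \left(-4 + 2\right) \left(30 + 7 \cdot 2\right) 7 \cdot 2 = - 2 \left(30 + 14\right) 7 \cdot 2 = \left(-2\right) 44 \cdot 7 \cdot 2 = \left(-88\right) 7 \cdot 2 = \left(-616\right) 2 = -1232$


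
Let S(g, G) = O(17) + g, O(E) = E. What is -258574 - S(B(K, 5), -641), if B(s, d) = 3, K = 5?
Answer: -258594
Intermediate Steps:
S(g, G) = 17 + g
-258574 - S(B(K, 5), -641) = -258574 - (17 + 3) = -258574 - 1*20 = -258574 - 20 = -258594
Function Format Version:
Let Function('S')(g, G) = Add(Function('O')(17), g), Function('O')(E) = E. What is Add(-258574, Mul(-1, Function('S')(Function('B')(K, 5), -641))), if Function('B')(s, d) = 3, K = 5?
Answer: -258594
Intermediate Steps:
Function('S')(g, G) = Add(17, g)
Add(-258574, Mul(-1, Function('S')(Function('B')(K, 5), -641))) = Add(-258574, Mul(-1, Add(17, 3))) = Add(-258574, Mul(-1, 20)) = Add(-258574, -20) = -258594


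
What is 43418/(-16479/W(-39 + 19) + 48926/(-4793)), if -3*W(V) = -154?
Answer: -32047780996/244486145 ≈ -131.08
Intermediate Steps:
W(V) = 154/3 (W(V) = -⅓*(-154) = 154/3)
43418/(-16479/W(-39 + 19) + 48926/(-4793)) = 43418/(-16479/154/3 + 48926/(-4793)) = 43418/(-16479*3/154 + 48926*(-1/4793)) = 43418/(-49437/154 - 48926/4793) = 43418/(-244486145/738122) = 43418*(-738122/244486145) = -32047780996/244486145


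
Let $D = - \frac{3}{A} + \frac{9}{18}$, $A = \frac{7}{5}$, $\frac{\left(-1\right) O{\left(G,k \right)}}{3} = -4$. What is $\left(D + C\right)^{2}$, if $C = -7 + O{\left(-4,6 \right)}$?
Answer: $\frac{2209}{196} \approx 11.27$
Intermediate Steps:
$O{\left(G,k \right)} = 12$ ($O{\left(G,k \right)} = \left(-3\right) \left(-4\right) = 12$)
$A = \frac{7}{5}$ ($A = 7 \cdot \frac{1}{5} = \frac{7}{5} \approx 1.4$)
$C = 5$ ($C = -7 + 12 = 5$)
$D = - \frac{23}{14}$ ($D = - \frac{3}{\frac{7}{5}} + \frac{9}{18} = \left(-3\right) \frac{5}{7} + 9 \cdot \frac{1}{18} = - \frac{15}{7} + \frac{1}{2} = - \frac{23}{14} \approx -1.6429$)
$\left(D + C\right)^{2} = \left(- \frac{23}{14} + 5\right)^{2} = \left(\frac{47}{14}\right)^{2} = \frac{2209}{196}$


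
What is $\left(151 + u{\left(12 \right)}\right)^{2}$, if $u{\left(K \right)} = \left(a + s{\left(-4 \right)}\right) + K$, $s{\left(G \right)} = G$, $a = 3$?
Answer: $26244$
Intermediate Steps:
$u{\left(K \right)} = -1 + K$ ($u{\left(K \right)} = \left(3 - 4\right) + K = -1 + K$)
$\left(151 + u{\left(12 \right)}\right)^{2} = \left(151 + \left(-1 + 12\right)\right)^{2} = \left(151 + 11\right)^{2} = 162^{2} = 26244$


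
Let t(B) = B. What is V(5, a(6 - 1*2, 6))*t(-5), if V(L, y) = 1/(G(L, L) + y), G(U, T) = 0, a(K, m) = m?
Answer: -5/6 ≈ -0.83333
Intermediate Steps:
V(L, y) = 1/y (V(L, y) = 1/(0 + y) = 1/y)
V(5, a(6 - 1*2, 6))*t(-5) = -5/6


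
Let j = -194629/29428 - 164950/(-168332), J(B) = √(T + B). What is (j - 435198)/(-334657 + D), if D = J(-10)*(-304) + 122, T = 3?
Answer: 180302402644884108815/138596758489597349788 - 40961282380053484*I*√7/34649189622399337447 ≈ 1.3009 - 0.0031277*I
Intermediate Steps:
J(B) = √(3 + B)
D = 122 - 304*I*√7 (D = √(3 - 10)*(-304) + 122 = √(-7)*(-304) + 122 = (I*√7)*(-304) + 122 = -304*I*√7 + 122 = 122 - 304*I*√7 ≈ 122.0 - 804.31*I)
j = -6977035057/1238418524 (j = -194629*1/29428 - 164950*(-1/168332) = -194629/29428 + 82475/84166 = -6977035057/1238418524 ≈ -5.6338)
(j - 435198)/(-334657 + D) = (-6977035057/1238418524 - 435198)/(-334657 + (122 - 304*I*√7)) = -538964241842809/(1238418524*(-334535 - 304*I*√7))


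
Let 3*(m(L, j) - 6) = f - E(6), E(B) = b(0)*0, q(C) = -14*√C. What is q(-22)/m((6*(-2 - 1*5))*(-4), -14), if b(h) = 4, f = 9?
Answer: -14*I*√22/9 ≈ -7.2962*I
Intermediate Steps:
E(B) = 0 (E(B) = 4*0 = 0)
m(L, j) = 9 (m(L, j) = 6 + (9 - 1*0)/3 = 6 + (9 + 0)/3 = 6 + (⅓)*9 = 6 + 3 = 9)
q(-22)/m((6*(-2 - 1*5))*(-4), -14) = -14*I*√22/9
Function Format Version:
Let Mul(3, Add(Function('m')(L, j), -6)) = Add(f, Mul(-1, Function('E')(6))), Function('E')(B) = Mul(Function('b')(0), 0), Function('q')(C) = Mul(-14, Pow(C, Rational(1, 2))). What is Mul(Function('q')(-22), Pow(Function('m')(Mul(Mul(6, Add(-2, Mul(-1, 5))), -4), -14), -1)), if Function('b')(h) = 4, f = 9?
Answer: Mul(Rational(-14, 9), I, Pow(22, Rational(1, 2))) ≈ Mul(-7.2962, I)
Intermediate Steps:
Function('E')(B) = 0 (Function('E')(B) = Mul(4, 0) = 0)
Function('m')(L, j) = 9 (Function('m')(L, j) = Add(6, Mul(Rational(1, 3), Add(9, Mul(-1, 0)))) = Add(6, Mul(Rational(1, 3), Add(9, 0))) = Add(6, Mul(Rational(1, 3), 9)) = Add(6, 3) = 9)
Mul(Function('q')(-22), Pow(Function('m')(Mul(Mul(6, Add(-2, Mul(-1, 5))), -4), -14), -1)) = Mul(Mul(-14, Pow(-22, Rational(1, 2))), Pow(9, -1)) = Mul(Mul(-14, Mul(I, Pow(22, Rational(1, 2)))), Rational(1, 9)) = Mul(Mul(-14, I, Pow(22, Rational(1, 2))), Rational(1, 9)) = Mul(Rational(-14, 9), I, Pow(22, Rational(1, 2)))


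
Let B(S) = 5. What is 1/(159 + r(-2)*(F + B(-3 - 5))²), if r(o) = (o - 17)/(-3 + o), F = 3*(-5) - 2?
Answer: 5/3531 ≈ 0.0014160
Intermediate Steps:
F = -17 (F = -15 - 2 = -17)
r(o) = (-17 + o)/(-3 + o)
1/(159 + r(-2)*(F + B(-3 - 5))²) = 1/(159 + ((-17 - 2)/(-3 - 2))*(-17 + 5)²) = 1/(159 + (-19/(-5))*(-12)²) = 1/(159 - ⅕*(-19)*144) = 1/(159 + (19/5)*144) = 1/(159 + 2736/5) = 1/(3531/5) = 5/3531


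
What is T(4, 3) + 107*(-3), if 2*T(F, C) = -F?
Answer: -323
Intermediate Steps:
T(F, C) = -F/2 (T(F, C) = (-F)/2 = -F/2)
T(4, 3) + 107*(-3) = -1/2*4 + 107*(-3) = -2 - 321 = -323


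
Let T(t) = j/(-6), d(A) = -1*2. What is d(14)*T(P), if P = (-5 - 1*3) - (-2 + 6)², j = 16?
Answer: 16/3 ≈ 5.3333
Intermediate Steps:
d(A) = -2
P = -24 (P = (-5 - 3) - 1*4² = -8 - 1*16 = -8 - 16 = -24)
T(t) = -8/3 (T(t) = 16/(-6) = 16*(-⅙) = -8/3)
d(14)*T(P) = -2*(-8/3) = 16/3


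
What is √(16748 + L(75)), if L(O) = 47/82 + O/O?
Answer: √112624130/82 ≈ 129.42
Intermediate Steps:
L(O) = 129/82 (L(O) = 47*(1/82) + 1 = 47/82 + 1 = 129/82)
√(16748 + L(75)) = √(16748 + 129/82) = √(1373465/82) = √112624130/82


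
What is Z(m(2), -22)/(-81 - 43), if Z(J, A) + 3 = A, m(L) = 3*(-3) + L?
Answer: 25/124 ≈ 0.20161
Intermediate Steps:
m(L) = -9 + L
Z(J, A) = -3 + A
Z(m(2), -22)/(-81 - 43) = (-3 - 22)/(-81 - 43) = -25/(-124) = -25*(-1/124) = 25/124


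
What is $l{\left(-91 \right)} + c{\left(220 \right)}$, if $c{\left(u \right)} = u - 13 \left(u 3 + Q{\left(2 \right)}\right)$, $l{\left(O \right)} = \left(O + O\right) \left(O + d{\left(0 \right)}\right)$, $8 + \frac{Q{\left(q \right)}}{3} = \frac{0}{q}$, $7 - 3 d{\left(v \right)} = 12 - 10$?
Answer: $\frac{24632}{3} \approx 8210.7$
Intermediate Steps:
$d{\left(v \right)} = \frac{5}{3}$ ($d{\left(v \right)} = \frac{7}{3} - \frac{12 - 10}{3} = \frac{7}{3} - \frac{2}{3} = \frac{5}{3}$)
$Q{\left(q \right)} = -24$ ($Q{\left(q \right)} = -24 + 3 \frac{0}{q} = -24 + 3 \cdot 0 = -24 + 0 = -24$)
$l{\left(O \right)} = 2 O \left(\frac{5}{3} + O\right)$ ($l{\left(O \right)} = \left(O + O\right) \left(O + \frac{5}{3}\right) = 2 O \left(\frac{5}{3} + O\right)$)
$c{\left(u \right)} = 312 - 38 u$ ($c{\left(u \right)} = u - 13 \left(u 3 - 24\right) = u - 13 \left(3 u - 24\right) = u - 13 \left(-24 + 3 u\right) = u - \left(-312 + 39 u\right) = 312 - 38 u$)
$l{\left(-91 \right)} + c{\left(220 \right)} = \frac{2}{3} \left(-91\right) \left(5 + 3 \left(-91\right)\right) + \left(312 - 8360\right) = \frac{2}{3} \left(-91\right) \left(5 - 273\right) + \left(312 - 8360\right) = \frac{2}{3} \left(-91\right) \left(-268\right) - 8048 = \frac{48776}{3} - 8048 = \frac{24632}{3}$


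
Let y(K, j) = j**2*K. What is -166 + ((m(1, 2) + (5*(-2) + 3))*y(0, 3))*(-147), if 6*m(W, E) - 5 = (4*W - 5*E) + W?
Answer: -166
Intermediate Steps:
m(W, E) = 5/6 - 5*E/6 + 5*W/6 (m(W, E) = 5/6 + ((4*W - 5*E) + W)/6 = 5/6 + ((-5*E + 4*W) + W)/6 = 5/6 + (-5*E + 5*W)/6 = 5/6 + (-5*E/6 + 5*W/6) = 5/6 - 5*E/6 + 5*W/6)
y(K, j) = K*j**2
-166 + ((m(1, 2) + (5*(-2) + 3))*y(0, 3))*(-147) = -166 + (((5/6 - 5/6*2 + (5/6)*1) + (5*(-2) + 3))*(0*3**2))*(-147) = -166 + (((5/6 - 5/3 + 5/6) + (-10 + 3))*(0*9))*(-147) = -166 + ((0 - 7)*0)*(-147) = -166 - 7*0*(-147) = -166 + 0*(-147) = -166 + 0 = -166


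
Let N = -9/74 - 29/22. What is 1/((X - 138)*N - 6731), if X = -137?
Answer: -37/234397 ≈ -0.00015785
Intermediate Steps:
N = -586/407 (N = -9*1/74 - 29*1/22 = -9/74 - 29/22 = -586/407 ≈ -1.4398)
1/((X - 138)*N - 6731) = 1/((-137 - 138)*(-586/407) - 6731) = 1/(-275*(-586/407) - 6731) = 1/(14650/37 - 6731) = 1/(-234397/37) = -37/234397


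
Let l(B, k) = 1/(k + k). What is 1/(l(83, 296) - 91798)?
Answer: -592/54344415 ≈ -1.0893e-5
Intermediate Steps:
l(B, k) = 1/(2*k)
1/(l(83, 296) - 91798) = 1/((½)/296 - 91798) = 1/((½)*(1/296) - 91798) = 1/(1/592 - 91798) = 1/(-54344415/592) = -592/54344415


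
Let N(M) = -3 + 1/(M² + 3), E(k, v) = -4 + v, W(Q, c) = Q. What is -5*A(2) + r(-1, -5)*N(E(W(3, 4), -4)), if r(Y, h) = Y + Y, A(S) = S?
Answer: -270/67 ≈ -4.0299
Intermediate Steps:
r(Y, h) = 2*Y
N(M) = -3 + 1/(3 + M²)
-5*A(2) + r(-1, -5)*N(E(W(3, 4), -4)) = -5*2 + (2*(-1))*((-8 - 3*(-4 - 4)²)/(3 + (-4 - 4)²)) = -10 - 2*(-8 - 3*(-8)²)/(3 + (-8)²) = -10 - 2*(-8 - 3*64)/(3 + 64) = -10 - 2*(-8 - 192)/67 = -10 - 2*(-200)/67 = -10 - 2*(-200/67) = -10 + 400/67 = -270/67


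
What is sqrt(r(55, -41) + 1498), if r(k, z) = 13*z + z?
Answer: 2*sqrt(231) ≈ 30.397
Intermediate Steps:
r(k, z) = 14*z
sqrt(r(55, -41) + 1498) = sqrt(14*(-41) + 1498) = sqrt(-574 + 1498) = sqrt(924) = 2*sqrt(231)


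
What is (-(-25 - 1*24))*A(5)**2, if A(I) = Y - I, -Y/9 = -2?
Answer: 8281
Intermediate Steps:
Y = 18 (Y = -9*(-2) = 18)
A(I) = 18 - I
(-(-25 - 1*24))*A(5)**2 = (-(-25 - 1*24))*(18 - 1*5)**2 = (-(-25 - 24))*(18 - 5)**2 = -1*(-49)*13**2 = 49*169 = 8281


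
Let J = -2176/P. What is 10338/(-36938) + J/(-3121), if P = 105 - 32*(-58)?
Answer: -31595543945/113035469789 ≈ -0.27952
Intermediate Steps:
P = 1961 (P = 105 + 1856 = 1961)
J = -2176/1961 ≈ -1.1096
10338/(-36938) + J/(-3121) = 10338/(-36938) - 2176/1961/(-3121) = 10338*(-1/36938) - 2176/1961*(-1/3121) = -5169/18469 + 2176/6120281 = -31595543945/113035469789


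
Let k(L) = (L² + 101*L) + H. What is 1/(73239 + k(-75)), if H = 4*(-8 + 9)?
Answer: 1/71293 ≈ 1.4027e-5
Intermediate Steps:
H = 4 (H = 4*1 = 4)
k(L) = 4 + L² + 101*L (k(L) = (L² + 101*L) + 4 = 4 + L² + 101*L)
1/(73239 + k(-75)) = 1/(73239 + (4 + (-75)² + 101*(-75))) = 1/(73239 + (4 + 5625 - 7575)) = 1/(73239 - 1946) = 1/71293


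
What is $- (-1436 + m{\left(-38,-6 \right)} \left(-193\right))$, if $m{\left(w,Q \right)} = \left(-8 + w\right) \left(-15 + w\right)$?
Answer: $471970$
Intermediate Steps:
$m{\left(w,Q \right)} = \left(-15 + w\right) \left(-8 + w\right)$
$- (-1436 + m{\left(-38,-6 \right)} \left(-193\right)) = - (-1436 + \left(120 + \left(-38\right)^{2} - -874\right) \left(-193\right)) = - (-1436 + \left(120 + 1444 + 874\right) \left(-193\right)) = - (-1436 + 2438 \left(-193\right)) = - (-1436 - 470534) = \left(-1\right) \left(-471970\right) = 471970$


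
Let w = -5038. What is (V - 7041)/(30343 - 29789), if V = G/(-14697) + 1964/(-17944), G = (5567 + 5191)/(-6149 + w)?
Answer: -157372466987575/12382188932052 ≈ -12.710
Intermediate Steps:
G = -326/339 (G = (5567 + 5191)/(-6149 - 5038) = 10758/(-11187) = 10758*(-1/11187) = -326/339 ≈ -0.96165)
V = -2444838517/22350521538 (V = -326/339/(-14697) + 1964/(-17944) = -326/339*(-1/14697) + 1964*(-1/17944) = 326/4982283 - 491/4486 = -2444838517/22350521538 ≈ -0.10939)
(V - 7041)/(30343 - 29789) = (-2444838517/22350521538 - 7041)/(30343 - 29789) = -157372466987575/22350521538/554 = -157372466987575/22350521538*1/554 = -157372466987575/12382188932052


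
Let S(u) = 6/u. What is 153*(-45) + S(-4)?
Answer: -13773/2 ≈ -6886.5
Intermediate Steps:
153*(-45) + S(-4) = 153*(-45) + 6/(-4) = -6885 + 6*(-1/4) = -6885 - 3/2 = -13773/2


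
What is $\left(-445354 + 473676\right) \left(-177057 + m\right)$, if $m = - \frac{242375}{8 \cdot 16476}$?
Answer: $- \frac{330486181234391}{65904} \approx -5.0147 \cdot 10^{9}$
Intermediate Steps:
$m = - \frac{242375}{131808} \approx -1.8388$
$\left(-445354 + 473676\right) \left(-177057 + m\right) = \left(-445354 + 473676\right) \left(-177057 - \frac{242375}{131808}\right) = 28322 \left(- \frac{23337771431}{131808}\right) = - \frac{330486181234391}{65904}$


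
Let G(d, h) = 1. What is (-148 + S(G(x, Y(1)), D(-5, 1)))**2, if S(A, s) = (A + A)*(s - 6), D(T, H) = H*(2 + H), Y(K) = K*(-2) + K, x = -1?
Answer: 23716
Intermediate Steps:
Y(K) = -K (Y(K) = -2*K + K = -K)
S(A, s) = 2*A*(-6 + s) (S(A, s) = (2*A)*(-6 + s) = 2*A*(-6 + s))
(-148 + S(G(x, Y(1)), D(-5, 1)))**2 = (-148 + 2*1*(-6 + 1*(2 + 1)))**2 = (-148 + 2*1*(-6 + 1*3))**2 = (-148 + 2*1*(-6 + 3))**2 = (-148 + 2*1*(-3))**2 = (-148 - 6)**2 = (-154)**2 = 23716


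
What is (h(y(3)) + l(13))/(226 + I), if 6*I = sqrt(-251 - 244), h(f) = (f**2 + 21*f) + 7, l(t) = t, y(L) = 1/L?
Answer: 220576/1839231 - 488*I*sqrt(55)/1839231 ≈ 0.11993 - 0.0019677*I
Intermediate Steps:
y(L) = 1/L
h(f) = 7 + f**2 + 21*f
I = I*sqrt(55)/2 (I = sqrt(-251 - 244)/6 = sqrt(-495)/6 = (3*I*sqrt(55))/6 = I*sqrt(55)/2 ≈ 3.7081*I)
(h(y(3)) + l(13))/(226 + I) = ((7 + (1/3)**2 + 21/3) + 13)/(226 + I*sqrt(55)/2) = ((7 + (1/3)**2 + 21*(1/3)) + 13)/(226 + I*sqrt(55)/2) = ((7 + 1/9 + 7) + 13)/(226 + I*sqrt(55)/2) = (127/9 + 13)/(226 + I*sqrt(55)/2) = 244/(9*(226 + I*sqrt(55)/2))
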